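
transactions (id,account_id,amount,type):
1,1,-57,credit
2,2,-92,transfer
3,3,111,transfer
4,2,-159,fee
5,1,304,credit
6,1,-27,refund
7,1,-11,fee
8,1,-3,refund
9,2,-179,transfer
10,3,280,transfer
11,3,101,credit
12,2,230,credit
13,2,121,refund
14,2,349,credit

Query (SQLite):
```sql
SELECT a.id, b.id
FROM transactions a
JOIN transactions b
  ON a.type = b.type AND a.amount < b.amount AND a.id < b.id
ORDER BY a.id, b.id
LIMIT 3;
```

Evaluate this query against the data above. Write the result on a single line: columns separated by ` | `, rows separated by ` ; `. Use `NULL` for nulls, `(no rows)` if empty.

1 | 5 ; 1 | 11 ; 1 | 12

Pairs (a,b) with same type, a.amount < b.amount, a.id < b.id.
type groups: credit:{1,5,11,12,14} fee:{4,7} refund:{6,8,13} transfer:{2,3,9,10}
Ordered by (a.id, b.id); first 3.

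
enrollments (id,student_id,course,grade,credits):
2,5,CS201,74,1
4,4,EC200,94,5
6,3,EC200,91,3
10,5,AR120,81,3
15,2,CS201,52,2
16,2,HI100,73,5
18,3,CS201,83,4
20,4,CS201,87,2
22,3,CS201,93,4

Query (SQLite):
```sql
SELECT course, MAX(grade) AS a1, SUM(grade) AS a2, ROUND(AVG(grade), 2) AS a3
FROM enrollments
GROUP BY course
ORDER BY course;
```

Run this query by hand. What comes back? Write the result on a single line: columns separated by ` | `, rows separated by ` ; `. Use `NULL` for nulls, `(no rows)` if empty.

AR120 | 81 | 81 | 81 ; CS201 | 93 | 389 | 77.8 ; EC200 | 94 | 185 | 92.5 ; HI100 | 73 | 73 | 73

Group enrollments by course.
Per group compute: MAX(grade), SUM(grade), ROUND(AVG(grade), 2).
  AR120: ids {10} → MAX(grade)=81, SUM(grade)=81, ROUND(AVG(grade), 2)=81
  CS201: ids {2, 15, 18, 20, 22} → MAX(grade)=93, SUM(grade)=389, ROUND(AVG(grade), 2)=77.8
  EC200: ids {4, 6} → MAX(grade)=94, SUM(grade)=185, ROUND(AVG(grade), 2)=92.5
  HI100: ids {16} → MAX(grade)=73, SUM(grade)=73, ROUND(AVG(grade), 2)=73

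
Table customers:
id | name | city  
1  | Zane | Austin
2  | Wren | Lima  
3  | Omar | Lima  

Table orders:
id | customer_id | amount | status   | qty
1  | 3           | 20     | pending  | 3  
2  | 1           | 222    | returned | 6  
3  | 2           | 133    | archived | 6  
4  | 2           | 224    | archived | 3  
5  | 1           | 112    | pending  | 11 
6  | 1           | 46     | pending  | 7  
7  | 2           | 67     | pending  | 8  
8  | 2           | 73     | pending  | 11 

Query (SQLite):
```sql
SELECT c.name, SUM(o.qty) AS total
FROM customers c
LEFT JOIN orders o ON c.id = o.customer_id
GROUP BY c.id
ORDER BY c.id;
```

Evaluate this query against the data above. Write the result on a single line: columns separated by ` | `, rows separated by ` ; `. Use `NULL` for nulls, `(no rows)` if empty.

LEFT JOIN keeps every customers row; unmatched ones get NULL for orders columns.
Group by customers.id and compute SUM(o.qty). SUM over an all-NULL group is NULL.
  1: ids {2, 5, 6} → SUM(o.qty)=24
  2: ids {3, 4, 7, 8} → SUM(o.qty)=28
  3: ids {1} → SUM(o.qty)=3

Zane | 24 ; Wren | 28 ; Omar | 3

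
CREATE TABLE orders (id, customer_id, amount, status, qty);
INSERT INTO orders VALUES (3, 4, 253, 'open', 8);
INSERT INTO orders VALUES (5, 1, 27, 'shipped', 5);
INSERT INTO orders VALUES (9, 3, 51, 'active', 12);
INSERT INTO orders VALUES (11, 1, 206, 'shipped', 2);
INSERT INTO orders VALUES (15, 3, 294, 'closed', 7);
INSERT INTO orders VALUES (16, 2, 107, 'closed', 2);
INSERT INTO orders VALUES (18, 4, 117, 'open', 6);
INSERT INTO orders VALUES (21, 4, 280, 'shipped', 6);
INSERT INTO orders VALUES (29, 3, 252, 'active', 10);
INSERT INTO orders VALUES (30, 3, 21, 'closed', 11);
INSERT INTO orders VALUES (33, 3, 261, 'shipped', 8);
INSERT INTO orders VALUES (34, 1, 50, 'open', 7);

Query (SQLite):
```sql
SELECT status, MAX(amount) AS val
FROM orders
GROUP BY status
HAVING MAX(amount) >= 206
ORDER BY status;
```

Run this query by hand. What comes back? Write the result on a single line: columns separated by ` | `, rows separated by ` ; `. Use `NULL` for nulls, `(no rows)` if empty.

Partition orders by status; compute MAX(amount) within each group.
HAVING: keep groups where MAX(amount) >= 206.
  active: ids {9, 29} → MAX(amount)=252
  closed: ids {15, 16, 30} → MAX(amount)=294
  open: ids {3, 18, 34} → MAX(amount)=253
  shipped: ids {5, 11, 21, 33} → MAX(amount)=280

active | 252 ; closed | 294 ; open | 253 ; shipped | 280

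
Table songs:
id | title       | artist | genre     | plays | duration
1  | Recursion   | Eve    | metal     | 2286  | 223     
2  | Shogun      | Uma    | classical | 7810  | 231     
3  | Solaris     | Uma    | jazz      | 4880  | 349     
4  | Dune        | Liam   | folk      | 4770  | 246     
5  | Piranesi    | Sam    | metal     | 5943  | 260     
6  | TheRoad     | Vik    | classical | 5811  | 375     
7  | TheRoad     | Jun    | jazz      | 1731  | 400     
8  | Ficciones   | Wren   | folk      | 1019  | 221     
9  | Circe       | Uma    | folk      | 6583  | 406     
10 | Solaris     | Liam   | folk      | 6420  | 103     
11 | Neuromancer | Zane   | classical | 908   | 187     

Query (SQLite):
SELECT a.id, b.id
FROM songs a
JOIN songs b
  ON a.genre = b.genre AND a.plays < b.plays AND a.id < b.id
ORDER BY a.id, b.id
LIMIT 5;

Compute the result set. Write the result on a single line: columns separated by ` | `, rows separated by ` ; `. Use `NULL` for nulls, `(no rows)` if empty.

Pairs (a,b) with same genre, a.plays < b.plays, a.id < b.id.
genre groups: classical:{2,6,11} folk:{4,8,9,10} jazz:{3,7} metal:{1,5}
Ordered by (a.id, b.id); first 5.

1 | 5 ; 4 | 9 ; 4 | 10 ; 8 | 9 ; 8 | 10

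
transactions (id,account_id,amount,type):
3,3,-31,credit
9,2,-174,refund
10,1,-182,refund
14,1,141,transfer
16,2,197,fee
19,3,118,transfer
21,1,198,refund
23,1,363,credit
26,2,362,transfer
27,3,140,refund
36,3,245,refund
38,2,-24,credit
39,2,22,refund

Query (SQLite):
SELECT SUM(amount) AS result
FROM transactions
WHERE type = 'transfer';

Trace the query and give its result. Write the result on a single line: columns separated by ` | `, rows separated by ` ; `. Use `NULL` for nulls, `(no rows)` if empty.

621

Rows where type='transfer' → amount values: [141, 118, 362].
SUM of non-NULL values = 621.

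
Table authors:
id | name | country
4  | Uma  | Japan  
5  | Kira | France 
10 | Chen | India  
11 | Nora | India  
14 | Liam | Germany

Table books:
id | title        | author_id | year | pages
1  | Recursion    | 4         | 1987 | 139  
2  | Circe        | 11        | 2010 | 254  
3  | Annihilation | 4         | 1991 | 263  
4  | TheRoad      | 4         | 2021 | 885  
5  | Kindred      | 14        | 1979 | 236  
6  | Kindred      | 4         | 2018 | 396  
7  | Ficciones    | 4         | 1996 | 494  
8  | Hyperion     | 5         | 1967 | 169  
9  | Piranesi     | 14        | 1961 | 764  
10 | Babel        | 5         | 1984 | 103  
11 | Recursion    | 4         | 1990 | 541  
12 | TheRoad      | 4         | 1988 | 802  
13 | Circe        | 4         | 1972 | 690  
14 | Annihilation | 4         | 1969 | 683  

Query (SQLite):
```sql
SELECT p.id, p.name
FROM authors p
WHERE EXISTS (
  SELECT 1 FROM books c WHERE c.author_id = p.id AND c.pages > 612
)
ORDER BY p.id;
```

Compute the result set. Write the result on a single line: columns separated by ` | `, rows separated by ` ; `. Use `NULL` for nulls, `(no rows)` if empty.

4 | Uma ; 14 | Liam

For each authors row, check whether any books with matching author_id has pages > 612.
Keep rows where that is true.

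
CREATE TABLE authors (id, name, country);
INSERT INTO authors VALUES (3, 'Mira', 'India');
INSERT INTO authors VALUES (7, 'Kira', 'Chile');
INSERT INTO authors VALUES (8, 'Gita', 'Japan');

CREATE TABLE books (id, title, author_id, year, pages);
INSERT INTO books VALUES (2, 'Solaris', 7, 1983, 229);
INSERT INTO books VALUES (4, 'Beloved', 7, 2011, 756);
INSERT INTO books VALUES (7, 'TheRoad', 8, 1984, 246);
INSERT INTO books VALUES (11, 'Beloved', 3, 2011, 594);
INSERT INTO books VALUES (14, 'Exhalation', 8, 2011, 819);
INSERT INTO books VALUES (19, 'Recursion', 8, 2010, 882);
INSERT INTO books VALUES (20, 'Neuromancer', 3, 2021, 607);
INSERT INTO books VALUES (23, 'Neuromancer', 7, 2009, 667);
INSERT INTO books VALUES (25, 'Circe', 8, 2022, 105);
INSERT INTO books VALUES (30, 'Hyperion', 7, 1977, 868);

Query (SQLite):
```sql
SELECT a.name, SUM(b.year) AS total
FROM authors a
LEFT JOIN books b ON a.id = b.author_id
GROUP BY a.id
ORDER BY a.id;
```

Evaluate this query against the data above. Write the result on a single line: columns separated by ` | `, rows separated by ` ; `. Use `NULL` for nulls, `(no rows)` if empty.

Mira | 4032 ; Kira | 7980 ; Gita | 8027

LEFT JOIN keeps every authors row; unmatched ones get NULL for books columns.
Group by authors.id and compute SUM(b.year). SUM over an all-NULL group is NULL.
  3: ids {11, 20} → SUM(b.year)=4032
  7: ids {2, 4, 23, 30} → SUM(b.year)=7980
  8: ids {7, 14, 19, 25} → SUM(b.year)=8027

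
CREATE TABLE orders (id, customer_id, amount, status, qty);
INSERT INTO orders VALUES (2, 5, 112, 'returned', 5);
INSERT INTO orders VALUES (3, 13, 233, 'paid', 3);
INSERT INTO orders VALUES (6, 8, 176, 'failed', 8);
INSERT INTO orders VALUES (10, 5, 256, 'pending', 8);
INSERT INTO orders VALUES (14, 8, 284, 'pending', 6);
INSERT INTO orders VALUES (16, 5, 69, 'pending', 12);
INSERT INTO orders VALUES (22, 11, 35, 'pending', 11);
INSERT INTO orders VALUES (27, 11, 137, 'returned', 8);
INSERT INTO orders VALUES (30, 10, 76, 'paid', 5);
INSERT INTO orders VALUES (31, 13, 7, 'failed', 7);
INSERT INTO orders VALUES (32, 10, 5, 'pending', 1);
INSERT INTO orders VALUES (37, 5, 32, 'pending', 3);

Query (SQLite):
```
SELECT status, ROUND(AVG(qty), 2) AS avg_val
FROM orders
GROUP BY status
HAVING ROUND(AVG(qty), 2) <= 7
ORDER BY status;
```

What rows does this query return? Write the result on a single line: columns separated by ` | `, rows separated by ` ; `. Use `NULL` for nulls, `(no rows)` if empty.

paid | 4 ; pending | 6.83 ; returned | 6.5

Partition orders by status; compute ROUND(AVG(qty), 2) within each group.
HAVING: keep groups where ROUND(AVG(qty), 2) <= 7.
  failed: ids {6, 31} → ROUND(AVG(qty), 2)=7.5
  paid: ids {3, 30} → ROUND(AVG(qty), 2)=4
  pending: ids {10, 14, 16, 22, 32, 37} → ROUND(AVG(qty), 2)=6.83
  returned: ids {2, 27} → ROUND(AVG(qty), 2)=6.5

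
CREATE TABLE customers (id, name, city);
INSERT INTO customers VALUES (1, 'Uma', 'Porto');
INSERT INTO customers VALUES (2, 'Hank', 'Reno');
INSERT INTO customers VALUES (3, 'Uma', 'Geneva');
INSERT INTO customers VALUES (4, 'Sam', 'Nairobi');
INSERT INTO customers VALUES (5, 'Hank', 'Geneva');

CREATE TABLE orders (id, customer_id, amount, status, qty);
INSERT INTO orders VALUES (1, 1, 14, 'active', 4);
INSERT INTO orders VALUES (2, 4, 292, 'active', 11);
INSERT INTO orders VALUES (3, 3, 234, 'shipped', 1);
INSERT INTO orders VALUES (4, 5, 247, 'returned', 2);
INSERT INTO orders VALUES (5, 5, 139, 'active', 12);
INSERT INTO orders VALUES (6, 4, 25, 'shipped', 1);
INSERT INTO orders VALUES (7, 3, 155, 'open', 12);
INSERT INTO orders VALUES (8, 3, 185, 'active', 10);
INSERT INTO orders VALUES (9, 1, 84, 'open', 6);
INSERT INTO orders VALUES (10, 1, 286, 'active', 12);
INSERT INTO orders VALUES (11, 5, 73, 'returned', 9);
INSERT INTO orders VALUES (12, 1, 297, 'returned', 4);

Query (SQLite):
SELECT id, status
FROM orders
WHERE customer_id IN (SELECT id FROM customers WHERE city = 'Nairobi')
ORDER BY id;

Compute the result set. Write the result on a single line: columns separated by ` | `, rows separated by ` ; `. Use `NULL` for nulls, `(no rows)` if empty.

Inner query: customers.id where city = 'Nairobi'.
Outer: keep orders rows whose customer_id is in that set.
Inner query → {4}

2 | active ; 6 | shipped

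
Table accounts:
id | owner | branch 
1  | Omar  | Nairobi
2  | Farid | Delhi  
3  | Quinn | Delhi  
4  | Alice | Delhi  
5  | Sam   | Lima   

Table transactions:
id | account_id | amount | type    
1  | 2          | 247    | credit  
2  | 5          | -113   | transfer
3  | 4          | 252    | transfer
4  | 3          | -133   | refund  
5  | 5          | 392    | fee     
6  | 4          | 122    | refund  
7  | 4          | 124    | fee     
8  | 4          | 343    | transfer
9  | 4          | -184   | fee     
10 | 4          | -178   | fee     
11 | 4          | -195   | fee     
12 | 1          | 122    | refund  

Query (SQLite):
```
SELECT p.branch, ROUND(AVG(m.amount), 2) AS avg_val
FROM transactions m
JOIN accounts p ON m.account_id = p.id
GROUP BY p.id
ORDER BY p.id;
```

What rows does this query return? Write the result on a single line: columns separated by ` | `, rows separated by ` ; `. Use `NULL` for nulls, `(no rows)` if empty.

Join each transactions row to its accounts via account_id.
Group joined rows by accounts.id; compute ROUND(AVG(m.amount), 2) per group.
  1: ids {12} → ROUND(AVG(m.amount), 2)=122
  2: ids {1} → ROUND(AVG(m.amount), 2)=247
  3: ids {4} → ROUND(AVG(m.amount), 2)=-133
  4: ids {3, 6, 7, 8, 9, 10, 11} → ROUND(AVG(m.amount), 2)=40.57
  5: ids {2, 5} → ROUND(AVG(m.amount), 2)=139.5

Nairobi | 122 ; Delhi | 247 ; Delhi | -133 ; Delhi | 40.57 ; Lima | 139.5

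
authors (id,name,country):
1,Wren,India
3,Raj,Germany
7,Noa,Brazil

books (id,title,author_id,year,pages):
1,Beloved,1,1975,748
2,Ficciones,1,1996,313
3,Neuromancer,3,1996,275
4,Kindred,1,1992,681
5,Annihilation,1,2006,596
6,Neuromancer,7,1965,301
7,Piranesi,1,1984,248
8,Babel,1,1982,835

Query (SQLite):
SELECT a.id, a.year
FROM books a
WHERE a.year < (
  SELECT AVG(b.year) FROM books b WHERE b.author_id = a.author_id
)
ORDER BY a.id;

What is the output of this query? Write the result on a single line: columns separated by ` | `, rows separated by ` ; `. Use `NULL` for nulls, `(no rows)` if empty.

1 | 1975 ; 7 | 1984 ; 8 | 1982

For each books row a, compute AVG(year) over rows sharing a.author_id.
Keep row a if a.year < that per-group AVG.
  author_id=1: AVG(year) = 1989.166667
  author_id=3: AVG(year) = 1996.0
  author_id=7: AVG(year) = 1965.0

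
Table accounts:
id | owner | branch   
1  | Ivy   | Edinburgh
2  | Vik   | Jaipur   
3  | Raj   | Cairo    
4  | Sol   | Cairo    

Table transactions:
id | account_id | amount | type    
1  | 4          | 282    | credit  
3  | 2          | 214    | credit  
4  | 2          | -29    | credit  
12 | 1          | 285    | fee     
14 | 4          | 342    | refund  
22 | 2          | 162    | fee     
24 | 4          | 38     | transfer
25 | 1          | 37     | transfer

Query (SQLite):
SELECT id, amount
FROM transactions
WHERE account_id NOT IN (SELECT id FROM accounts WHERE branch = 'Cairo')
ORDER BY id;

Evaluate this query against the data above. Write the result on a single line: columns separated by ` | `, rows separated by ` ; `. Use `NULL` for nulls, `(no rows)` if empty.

Inner query: accounts.id where branch = 'Cairo'.
Outer: keep transactions rows whose account_id is not in that set.
Inner query → {3, 4}

3 | 214 ; 4 | -29 ; 12 | 285 ; 22 | 162 ; 25 | 37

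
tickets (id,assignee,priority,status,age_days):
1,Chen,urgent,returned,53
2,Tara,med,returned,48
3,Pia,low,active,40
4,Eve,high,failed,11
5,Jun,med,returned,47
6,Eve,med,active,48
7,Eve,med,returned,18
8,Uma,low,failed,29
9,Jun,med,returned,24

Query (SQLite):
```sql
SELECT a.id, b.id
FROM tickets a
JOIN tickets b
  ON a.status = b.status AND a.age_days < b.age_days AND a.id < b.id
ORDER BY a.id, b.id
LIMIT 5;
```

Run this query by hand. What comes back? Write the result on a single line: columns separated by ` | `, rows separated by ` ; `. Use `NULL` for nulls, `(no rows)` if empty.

Pairs (a,b) with same status, a.age_days < b.age_days, a.id < b.id.
status groups: active:{3,6} failed:{4,8} returned:{1,2,5,7,9}
Ordered by (a.id, b.id); first 5.

3 | 6 ; 4 | 8 ; 7 | 9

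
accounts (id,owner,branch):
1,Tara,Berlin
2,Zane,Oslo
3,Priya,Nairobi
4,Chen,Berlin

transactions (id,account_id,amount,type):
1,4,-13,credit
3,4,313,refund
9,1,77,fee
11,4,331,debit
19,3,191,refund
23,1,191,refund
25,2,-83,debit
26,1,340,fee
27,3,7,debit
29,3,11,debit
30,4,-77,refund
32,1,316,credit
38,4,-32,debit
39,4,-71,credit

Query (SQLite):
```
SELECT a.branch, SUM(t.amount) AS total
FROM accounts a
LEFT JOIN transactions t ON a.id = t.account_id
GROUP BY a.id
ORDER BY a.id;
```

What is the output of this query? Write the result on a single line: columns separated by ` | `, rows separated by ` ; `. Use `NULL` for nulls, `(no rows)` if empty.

LEFT JOIN keeps every accounts row; unmatched ones get NULL for transactions columns.
Group by accounts.id and compute SUM(t.amount). SUM over an all-NULL group is NULL.
  1: ids {9, 23, 26, 32} → SUM(t.amount)=924
  2: ids {25} → SUM(t.amount)=-83
  3: ids {19, 27, 29} → SUM(t.amount)=209
  4: ids {1, 3, 11, 30, 38, 39} → SUM(t.amount)=451

Berlin | 924 ; Oslo | -83 ; Nairobi | 209 ; Berlin | 451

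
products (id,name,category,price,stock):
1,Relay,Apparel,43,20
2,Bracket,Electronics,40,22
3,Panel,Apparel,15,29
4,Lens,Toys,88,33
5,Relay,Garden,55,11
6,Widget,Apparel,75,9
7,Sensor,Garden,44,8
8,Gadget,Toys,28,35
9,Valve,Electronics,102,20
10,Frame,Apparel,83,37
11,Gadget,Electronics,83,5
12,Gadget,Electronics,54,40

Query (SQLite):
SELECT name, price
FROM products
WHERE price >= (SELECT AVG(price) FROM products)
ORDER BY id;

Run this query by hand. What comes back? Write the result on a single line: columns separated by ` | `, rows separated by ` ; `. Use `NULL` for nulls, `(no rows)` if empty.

Lens | 88 ; Widget | 75 ; Valve | 102 ; Frame | 83 ; Gadget | 83

Scalar subquery: AVG(price) over all products rows = 59.166667 (≈; comparison uses full precision).
Keep rows where price >= that value.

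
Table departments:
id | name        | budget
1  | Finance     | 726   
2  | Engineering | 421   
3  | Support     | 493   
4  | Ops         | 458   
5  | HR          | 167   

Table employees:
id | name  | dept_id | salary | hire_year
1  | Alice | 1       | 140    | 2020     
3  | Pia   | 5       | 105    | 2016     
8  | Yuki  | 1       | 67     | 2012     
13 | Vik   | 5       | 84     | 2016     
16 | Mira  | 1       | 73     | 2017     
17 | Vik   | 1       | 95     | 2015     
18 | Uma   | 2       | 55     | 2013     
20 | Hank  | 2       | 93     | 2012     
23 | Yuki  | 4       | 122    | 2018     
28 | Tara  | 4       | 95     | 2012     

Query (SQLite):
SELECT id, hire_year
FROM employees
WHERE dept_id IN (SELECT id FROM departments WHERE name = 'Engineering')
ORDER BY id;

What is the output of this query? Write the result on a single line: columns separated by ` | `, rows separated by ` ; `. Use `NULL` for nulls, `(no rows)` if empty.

Inner query: departments.id where name = 'Engineering'.
Outer: keep employees rows whose dept_id is in that set.
Inner query → {2}

18 | 2013 ; 20 | 2012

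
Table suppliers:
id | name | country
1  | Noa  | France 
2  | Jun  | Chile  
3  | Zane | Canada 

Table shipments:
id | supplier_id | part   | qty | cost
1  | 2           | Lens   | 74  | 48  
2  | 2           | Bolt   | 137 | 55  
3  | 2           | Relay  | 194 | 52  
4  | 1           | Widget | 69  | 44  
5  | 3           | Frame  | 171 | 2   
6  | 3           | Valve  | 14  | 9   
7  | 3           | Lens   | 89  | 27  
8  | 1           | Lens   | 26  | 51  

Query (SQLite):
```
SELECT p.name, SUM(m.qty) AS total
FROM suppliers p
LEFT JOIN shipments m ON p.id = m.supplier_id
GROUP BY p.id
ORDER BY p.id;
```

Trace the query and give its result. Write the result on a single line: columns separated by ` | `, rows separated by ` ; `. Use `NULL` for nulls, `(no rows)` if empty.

Noa | 95 ; Jun | 405 ; Zane | 274

LEFT JOIN keeps every suppliers row; unmatched ones get NULL for shipments columns.
Group by suppliers.id and compute SUM(m.qty). SUM over an all-NULL group is NULL.
  1: ids {4, 8} → SUM(m.qty)=95
  2: ids {1, 2, 3} → SUM(m.qty)=405
  3: ids {5, 6, 7} → SUM(m.qty)=274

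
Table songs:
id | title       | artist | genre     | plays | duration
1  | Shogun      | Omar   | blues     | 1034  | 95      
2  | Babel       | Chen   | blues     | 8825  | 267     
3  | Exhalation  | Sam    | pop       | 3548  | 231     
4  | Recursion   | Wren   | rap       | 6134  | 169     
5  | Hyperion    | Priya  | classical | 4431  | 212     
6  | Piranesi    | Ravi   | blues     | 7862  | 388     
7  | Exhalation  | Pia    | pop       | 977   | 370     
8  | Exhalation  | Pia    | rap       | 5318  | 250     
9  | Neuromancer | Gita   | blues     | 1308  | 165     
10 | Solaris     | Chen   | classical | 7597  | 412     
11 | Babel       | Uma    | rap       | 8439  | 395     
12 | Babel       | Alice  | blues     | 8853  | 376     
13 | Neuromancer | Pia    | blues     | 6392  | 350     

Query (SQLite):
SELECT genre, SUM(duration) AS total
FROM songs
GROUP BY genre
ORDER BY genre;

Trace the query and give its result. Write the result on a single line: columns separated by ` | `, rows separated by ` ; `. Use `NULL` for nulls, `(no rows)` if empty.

blues | 1641 ; classical | 624 ; pop | 601 ; rap | 814

Partition songs by genre; compute SUM(duration) within each group.
  blues: ids {1, 2, 6, 9, 12, 13} → SUM(duration)=1641
  classical: ids {5, 10} → SUM(duration)=624
  pop: ids {3, 7} → SUM(duration)=601
  rap: ids {4, 8, 11} → SUM(duration)=814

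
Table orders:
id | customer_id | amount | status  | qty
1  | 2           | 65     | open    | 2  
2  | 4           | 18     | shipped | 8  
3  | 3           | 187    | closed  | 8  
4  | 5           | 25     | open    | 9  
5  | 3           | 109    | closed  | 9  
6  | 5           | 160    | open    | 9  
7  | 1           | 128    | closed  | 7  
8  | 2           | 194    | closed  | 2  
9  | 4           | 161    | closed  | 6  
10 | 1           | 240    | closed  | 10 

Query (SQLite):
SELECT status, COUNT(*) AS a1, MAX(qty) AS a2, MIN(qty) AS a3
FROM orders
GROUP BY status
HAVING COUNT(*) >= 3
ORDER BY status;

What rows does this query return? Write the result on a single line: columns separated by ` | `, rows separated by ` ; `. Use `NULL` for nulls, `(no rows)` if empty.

Group orders by status.
Per group compute: COUNT(*), MAX(qty), MIN(qty).
HAVING: drop groups with fewer than 3 rows.
  closed: ids {3, 5, 7, 8, 9, 10} → COUNT(*)=6, MAX(qty)=10, MIN(qty)=2
  open: ids {1, 4, 6} → COUNT(*)=3, MAX(qty)=9, MIN(qty)=2
  shipped: ids {2} → COUNT(*)=1, MAX(qty)=8, MIN(qty)=8

closed | 6 | 10 | 2 ; open | 3 | 9 | 2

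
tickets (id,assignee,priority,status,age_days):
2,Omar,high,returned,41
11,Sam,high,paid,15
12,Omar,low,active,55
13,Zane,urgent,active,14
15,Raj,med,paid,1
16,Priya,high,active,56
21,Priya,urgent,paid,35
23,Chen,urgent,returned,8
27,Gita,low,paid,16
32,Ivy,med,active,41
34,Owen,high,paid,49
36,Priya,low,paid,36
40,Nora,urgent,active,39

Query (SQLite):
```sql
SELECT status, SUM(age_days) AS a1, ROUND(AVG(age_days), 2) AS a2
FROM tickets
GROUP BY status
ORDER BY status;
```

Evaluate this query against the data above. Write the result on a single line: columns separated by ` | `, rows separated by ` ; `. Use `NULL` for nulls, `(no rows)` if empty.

active | 205 | 41 ; paid | 152 | 25.33 ; returned | 49 | 24.5

Group tickets by status.
Per group compute: SUM(age_days), ROUND(AVG(age_days), 2).
  active: ids {12, 13, 16, 32, 40} → SUM(age_days)=205, ROUND(AVG(age_days), 2)=41
  paid: ids {11, 15, 21, 27, 34, 36} → SUM(age_days)=152, ROUND(AVG(age_days), 2)=25.33
  returned: ids {2, 23} → SUM(age_days)=49, ROUND(AVG(age_days), 2)=24.5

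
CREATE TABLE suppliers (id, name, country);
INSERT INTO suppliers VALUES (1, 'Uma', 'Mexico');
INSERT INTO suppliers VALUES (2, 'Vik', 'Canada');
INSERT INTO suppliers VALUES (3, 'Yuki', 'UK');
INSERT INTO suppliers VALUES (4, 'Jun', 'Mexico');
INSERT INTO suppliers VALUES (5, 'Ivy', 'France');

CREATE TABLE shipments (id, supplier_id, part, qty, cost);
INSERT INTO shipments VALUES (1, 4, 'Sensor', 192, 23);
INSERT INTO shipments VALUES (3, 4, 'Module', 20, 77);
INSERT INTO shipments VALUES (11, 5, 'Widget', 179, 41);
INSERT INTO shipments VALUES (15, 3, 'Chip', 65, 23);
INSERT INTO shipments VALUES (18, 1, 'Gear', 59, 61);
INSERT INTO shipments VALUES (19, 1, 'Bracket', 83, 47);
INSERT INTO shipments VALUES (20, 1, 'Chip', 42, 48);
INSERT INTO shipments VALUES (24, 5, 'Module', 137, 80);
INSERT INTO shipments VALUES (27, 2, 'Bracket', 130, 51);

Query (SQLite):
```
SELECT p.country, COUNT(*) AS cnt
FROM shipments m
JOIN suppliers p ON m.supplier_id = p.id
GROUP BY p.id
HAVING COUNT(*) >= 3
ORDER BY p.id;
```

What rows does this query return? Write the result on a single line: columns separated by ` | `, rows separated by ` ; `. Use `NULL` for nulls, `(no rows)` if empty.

Join each shipments row to its suppliers via supplier_id.
Group joined rows by suppliers.id; compute COUNT(*) per group.
HAVING: keep groups with count ≥ 3.
  1: ids {18, 19, 20} → COUNT(*)=3
  2: ids {27} → COUNT(*)=1
  3: ids {15} → COUNT(*)=1
  4: ids {1, 3} → COUNT(*)=2
  5: ids {11, 24} → COUNT(*)=2

Mexico | 3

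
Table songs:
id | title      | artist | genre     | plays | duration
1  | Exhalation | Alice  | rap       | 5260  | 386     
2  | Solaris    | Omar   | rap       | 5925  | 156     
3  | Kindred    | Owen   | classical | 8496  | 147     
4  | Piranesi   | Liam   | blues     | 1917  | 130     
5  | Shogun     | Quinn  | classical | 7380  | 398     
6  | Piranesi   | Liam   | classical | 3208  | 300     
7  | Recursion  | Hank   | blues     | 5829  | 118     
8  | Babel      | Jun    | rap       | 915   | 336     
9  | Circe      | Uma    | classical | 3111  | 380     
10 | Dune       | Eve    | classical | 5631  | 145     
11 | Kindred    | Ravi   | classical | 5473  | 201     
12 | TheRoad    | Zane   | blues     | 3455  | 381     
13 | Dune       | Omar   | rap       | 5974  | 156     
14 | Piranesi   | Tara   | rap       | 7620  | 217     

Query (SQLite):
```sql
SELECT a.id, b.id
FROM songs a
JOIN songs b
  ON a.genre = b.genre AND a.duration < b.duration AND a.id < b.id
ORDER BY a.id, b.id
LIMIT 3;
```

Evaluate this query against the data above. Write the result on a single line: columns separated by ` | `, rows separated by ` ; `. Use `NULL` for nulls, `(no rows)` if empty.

2 | 8 ; 2 | 14 ; 3 | 5

Pairs (a,b) with same genre, a.duration < b.duration, a.id < b.id.
genre groups: blues:{4,7,12} classical:{3,5,6,9,10,11} rap:{1,2,8,13,14}
Ordered by (a.id, b.id); first 3.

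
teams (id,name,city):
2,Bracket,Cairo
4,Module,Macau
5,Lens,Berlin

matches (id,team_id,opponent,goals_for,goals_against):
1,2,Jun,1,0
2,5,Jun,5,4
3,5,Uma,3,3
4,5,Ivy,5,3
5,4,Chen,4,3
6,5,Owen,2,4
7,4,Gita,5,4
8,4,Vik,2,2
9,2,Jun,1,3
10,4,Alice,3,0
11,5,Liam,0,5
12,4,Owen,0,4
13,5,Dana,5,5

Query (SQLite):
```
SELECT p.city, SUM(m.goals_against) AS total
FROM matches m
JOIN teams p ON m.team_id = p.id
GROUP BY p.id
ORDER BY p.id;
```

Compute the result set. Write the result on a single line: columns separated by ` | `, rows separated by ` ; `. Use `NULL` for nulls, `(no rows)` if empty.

Cairo | 3 ; Macau | 13 ; Berlin | 24

Join each matches row to its teams via team_id.
Group joined rows by teams.id; compute SUM(m.goals_against) per group.
  2: ids {1, 9} → SUM(m.goals_against)=3
  4: ids {5, 7, 8, 10, 12} → SUM(m.goals_against)=13
  5: ids {2, 3, 4, 6, 11, 13} → SUM(m.goals_against)=24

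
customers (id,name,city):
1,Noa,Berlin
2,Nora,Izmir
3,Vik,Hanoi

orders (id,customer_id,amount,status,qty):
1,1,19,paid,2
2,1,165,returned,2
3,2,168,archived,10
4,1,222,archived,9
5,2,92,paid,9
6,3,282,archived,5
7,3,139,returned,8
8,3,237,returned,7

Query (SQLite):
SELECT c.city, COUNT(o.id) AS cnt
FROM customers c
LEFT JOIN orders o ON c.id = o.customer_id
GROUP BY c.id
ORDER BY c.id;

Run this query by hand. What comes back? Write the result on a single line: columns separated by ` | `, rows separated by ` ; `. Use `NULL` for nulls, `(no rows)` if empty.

Berlin | 3 ; Izmir | 2 ; Hanoi | 3

LEFT JOIN keeps every customers row; unmatched ones get NULL for orders columns.
Group by customers.id and compute COUNT(o.id). COUNT(col) of an all-NULL group is 0.
  1: ids {1, 2, 4} → COUNT(o.id)=3
  2: ids {3, 5} → COUNT(o.id)=2
  3: ids {6, 7, 8} → COUNT(o.id)=3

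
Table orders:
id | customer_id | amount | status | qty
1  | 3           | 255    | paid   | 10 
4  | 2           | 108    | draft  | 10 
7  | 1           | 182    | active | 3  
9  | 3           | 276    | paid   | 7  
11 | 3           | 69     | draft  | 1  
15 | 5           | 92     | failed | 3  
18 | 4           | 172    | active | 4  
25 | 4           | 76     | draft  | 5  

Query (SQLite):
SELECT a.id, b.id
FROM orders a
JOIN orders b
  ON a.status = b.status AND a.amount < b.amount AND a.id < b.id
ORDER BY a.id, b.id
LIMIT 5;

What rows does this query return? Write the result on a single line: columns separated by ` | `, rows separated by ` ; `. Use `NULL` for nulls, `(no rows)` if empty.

Pairs (a,b) with same status, a.amount < b.amount, a.id < b.id.
status groups: active:{7,18} draft:{4,11,25} failed:{15} paid:{1,9}
Ordered by (a.id, b.id); first 5.

1 | 9 ; 11 | 25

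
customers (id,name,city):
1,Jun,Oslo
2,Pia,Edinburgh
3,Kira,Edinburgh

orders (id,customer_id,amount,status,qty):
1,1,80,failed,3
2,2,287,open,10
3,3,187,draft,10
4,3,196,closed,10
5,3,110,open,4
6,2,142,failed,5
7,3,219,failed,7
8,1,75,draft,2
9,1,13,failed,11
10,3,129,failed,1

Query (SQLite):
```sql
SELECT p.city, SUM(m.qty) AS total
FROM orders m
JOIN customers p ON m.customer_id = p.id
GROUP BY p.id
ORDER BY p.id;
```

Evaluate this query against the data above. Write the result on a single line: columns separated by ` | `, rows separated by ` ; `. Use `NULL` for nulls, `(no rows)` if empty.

Join each orders row to its customers via customer_id.
Group joined rows by customers.id; compute SUM(m.qty) per group.
  1: ids {1, 8, 9} → SUM(m.qty)=16
  2: ids {2, 6} → SUM(m.qty)=15
  3: ids {3, 4, 5, 7, 10} → SUM(m.qty)=32

Oslo | 16 ; Edinburgh | 15 ; Edinburgh | 32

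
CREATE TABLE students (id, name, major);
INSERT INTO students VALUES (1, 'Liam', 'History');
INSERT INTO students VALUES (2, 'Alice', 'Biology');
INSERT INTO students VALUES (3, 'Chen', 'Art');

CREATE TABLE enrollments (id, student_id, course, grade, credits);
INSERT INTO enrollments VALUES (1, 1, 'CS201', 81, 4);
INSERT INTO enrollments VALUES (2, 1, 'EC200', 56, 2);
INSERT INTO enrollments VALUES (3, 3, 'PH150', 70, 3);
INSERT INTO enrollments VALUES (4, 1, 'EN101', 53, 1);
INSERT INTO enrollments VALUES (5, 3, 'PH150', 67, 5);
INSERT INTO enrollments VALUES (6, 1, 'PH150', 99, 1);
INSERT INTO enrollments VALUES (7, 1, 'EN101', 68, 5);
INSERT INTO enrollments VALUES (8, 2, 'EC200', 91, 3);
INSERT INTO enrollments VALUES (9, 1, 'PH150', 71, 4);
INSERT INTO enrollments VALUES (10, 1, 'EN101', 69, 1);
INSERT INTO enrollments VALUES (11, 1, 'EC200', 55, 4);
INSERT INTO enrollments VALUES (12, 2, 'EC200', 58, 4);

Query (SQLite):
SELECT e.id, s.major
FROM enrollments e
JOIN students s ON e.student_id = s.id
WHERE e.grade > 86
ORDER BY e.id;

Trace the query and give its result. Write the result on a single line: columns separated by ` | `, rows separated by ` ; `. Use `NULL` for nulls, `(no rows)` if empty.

6 | History ; 8 | Biology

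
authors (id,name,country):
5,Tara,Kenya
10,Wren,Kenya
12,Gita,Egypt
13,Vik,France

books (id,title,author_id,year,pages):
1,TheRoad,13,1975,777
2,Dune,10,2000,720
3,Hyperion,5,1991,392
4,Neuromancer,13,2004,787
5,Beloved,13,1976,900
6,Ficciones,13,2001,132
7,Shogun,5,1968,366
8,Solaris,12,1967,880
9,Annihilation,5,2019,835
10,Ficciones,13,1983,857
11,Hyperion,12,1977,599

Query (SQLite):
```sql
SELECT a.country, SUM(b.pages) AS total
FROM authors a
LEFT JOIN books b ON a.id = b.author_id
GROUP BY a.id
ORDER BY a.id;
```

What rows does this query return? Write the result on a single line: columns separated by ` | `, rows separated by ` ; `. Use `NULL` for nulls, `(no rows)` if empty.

Kenya | 1593 ; Kenya | 720 ; Egypt | 1479 ; France | 3453

LEFT JOIN keeps every authors row; unmatched ones get NULL for books columns.
Group by authors.id and compute SUM(b.pages). SUM over an all-NULL group is NULL.
  5: ids {3, 7, 9} → SUM(b.pages)=1593
  10: ids {2} → SUM(b.pages)=720
  12: ids {8, 11} → SUM(b.pages)=1479
  13: ids {1, 4, 5, 6, 10} → SUM(b.pages)=3453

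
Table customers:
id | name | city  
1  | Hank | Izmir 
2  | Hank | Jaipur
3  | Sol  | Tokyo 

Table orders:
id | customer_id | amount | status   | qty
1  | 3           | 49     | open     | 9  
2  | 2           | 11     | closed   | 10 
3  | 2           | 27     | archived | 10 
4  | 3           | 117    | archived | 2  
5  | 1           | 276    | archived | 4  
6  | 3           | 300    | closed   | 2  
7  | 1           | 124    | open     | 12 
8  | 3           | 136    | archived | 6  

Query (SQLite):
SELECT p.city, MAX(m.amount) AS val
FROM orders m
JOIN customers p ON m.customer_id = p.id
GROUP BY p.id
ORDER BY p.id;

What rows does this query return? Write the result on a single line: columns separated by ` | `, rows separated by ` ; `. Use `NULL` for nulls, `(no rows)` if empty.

Izmir | 276 ; Jaipur | 27 ; Tokyo | 300

Join each orders row to its customers via customer_id.
Group joined rows by customers.id; compute MAX(m.amount) per group.
  1: ids {5, 7} → MAX(m.amount)=276
  2: ids {2, 3} → MAX(m.amount)=27
  3: ids {1, 4, 6, 8} → MAX(m.amount)=300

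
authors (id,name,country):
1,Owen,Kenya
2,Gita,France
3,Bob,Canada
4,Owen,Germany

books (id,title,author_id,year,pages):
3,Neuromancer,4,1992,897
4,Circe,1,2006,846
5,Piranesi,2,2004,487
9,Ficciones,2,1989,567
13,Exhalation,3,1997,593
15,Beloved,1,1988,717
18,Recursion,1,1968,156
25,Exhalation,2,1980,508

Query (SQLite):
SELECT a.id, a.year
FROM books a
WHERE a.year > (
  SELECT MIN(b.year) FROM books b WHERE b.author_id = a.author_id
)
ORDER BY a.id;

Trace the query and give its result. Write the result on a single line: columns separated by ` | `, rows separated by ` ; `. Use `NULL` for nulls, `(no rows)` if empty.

4 | 2006 ; 5 | 2004 ; 9 | 1989 ; 15 | 1988

For each books row a, compute MIN(year) over rows sharing a.author_id.
Keep row a if a.year > that per-group MIN.
  author_id=1: MIN(year) = 1968
  author_id=2: MIN(year) = 1980
  author_id=3: MIN(year) = 1997
  author_id=4: MIN(year) = 1992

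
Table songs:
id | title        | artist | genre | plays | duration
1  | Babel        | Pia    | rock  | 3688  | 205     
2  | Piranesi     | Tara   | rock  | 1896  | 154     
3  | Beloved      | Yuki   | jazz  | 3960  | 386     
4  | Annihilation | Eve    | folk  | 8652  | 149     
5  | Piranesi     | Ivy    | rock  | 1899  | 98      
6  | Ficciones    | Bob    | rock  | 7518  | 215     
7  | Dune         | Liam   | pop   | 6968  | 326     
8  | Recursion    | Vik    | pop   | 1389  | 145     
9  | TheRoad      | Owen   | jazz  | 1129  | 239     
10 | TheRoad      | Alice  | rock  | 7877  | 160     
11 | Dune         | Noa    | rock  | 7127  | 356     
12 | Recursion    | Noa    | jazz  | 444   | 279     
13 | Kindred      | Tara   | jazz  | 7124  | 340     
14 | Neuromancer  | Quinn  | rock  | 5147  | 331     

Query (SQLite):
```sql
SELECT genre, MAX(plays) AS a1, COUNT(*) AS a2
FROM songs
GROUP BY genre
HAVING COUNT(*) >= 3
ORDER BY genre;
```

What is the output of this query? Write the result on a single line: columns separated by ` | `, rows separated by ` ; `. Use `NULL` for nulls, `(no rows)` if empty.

jazz | 7124 | 4 ; rock | 7877 | 7

Group songs by genre.
Per group compute: MAX(plays), COUNT(*).
HAVING: drop groups with fewer than 3 rows.
  folk: ids {4} → MAX(plays)=8652, COUNT(*)=1
  jazz: ids {3, 9, 12, 13} → MAX(plays)=7124, COUNT(*)=4
  pop: ids {7, 8} → MAX(plays)=6968, COUNT(*)=2
  rock: ids {1, 2, 5, 6, 10, 11, 14} → MAX(plays)=7877, COUNT(*)=7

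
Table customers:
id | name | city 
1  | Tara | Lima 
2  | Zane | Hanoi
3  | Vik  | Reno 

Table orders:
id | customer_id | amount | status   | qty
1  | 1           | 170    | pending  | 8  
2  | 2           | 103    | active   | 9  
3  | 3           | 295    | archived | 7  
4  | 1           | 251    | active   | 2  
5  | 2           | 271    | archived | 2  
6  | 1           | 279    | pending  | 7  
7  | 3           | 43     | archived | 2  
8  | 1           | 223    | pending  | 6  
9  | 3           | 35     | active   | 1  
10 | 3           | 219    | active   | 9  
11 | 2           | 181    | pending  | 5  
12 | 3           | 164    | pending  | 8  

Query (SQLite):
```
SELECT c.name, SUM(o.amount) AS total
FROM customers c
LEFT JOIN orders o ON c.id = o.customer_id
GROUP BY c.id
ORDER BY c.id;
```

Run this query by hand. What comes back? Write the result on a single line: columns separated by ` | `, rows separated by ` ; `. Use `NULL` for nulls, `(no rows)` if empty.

Tara | 923 ; Zane | 555 ; Vik | 756

LEFT JOIN keeps every customers row; unmatched ones get NULL for orders columns.
Group by customers.id and compute SUM(o.amount). SUM over an all-NULL group is NULL.
  1: ids {1, 4, 6, 8} → SUM(o.amount)=923
  2: ids {2, 5, 11} → SUM(o.amount)=555
  3: ids {3, 7, 9, 10, 12} → SUM(o.amount)=756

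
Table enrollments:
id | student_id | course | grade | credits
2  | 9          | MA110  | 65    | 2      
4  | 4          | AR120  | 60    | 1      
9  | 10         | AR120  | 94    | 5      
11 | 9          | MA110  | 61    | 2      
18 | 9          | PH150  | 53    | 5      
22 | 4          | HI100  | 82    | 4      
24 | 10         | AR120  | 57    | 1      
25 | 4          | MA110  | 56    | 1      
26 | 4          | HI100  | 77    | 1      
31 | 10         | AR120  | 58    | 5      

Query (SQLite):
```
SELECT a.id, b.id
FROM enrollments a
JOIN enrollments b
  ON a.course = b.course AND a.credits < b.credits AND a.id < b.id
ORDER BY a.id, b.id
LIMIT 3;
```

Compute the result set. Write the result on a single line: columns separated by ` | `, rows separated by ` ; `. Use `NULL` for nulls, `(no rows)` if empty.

Pairs (a,b) with same course, a.credits < b.credits, a.id < b.id.
course groups: AR120:{4,9,24,31} HI100:{22,26} MA110:{2,11,25} PH150:{18}
Ordered by (a.id, b.id); first 3.

4 | 9 ; 4 | 31 ; 24 | 31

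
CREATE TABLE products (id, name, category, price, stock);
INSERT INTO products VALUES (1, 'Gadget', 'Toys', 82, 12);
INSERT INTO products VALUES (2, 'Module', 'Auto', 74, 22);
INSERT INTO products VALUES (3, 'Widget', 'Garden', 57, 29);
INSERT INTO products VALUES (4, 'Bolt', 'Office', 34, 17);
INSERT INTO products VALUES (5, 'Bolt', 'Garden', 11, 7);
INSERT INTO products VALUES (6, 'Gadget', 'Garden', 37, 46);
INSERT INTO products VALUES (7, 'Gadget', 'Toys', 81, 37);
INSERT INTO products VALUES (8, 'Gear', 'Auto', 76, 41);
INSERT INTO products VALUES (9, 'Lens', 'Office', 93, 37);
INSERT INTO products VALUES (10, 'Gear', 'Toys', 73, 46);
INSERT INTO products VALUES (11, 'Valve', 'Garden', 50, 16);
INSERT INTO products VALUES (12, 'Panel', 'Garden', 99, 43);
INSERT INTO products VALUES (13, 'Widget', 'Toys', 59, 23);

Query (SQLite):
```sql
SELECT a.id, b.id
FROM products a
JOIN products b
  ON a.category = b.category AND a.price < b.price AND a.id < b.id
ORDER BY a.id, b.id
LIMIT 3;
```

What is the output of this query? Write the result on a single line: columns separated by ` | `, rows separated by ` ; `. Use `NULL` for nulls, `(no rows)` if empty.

2 | 8 ; 3 | 12 ; 4 | 9

Pairs (a,b) with same category, a.price < b.price, a.id < b.id.
category groups: Auto:{2,8} Garden:{3,5,6,11,12} Office:{4,9} Toys:{1,7,10,13}
Ordered by (a.id, b.id); first 3.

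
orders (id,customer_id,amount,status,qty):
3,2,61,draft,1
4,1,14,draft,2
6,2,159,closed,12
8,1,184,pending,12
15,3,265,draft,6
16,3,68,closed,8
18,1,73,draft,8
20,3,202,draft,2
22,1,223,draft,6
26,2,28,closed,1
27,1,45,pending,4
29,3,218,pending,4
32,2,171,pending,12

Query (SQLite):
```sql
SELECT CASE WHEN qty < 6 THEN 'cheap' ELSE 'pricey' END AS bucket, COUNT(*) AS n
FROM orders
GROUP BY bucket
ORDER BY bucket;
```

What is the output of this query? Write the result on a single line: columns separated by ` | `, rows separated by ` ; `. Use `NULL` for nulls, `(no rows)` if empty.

Bucket rows by qty < 6 → 'cheap' else 'pricey'; count each bucket.

cheap | 6 ; pricey | 7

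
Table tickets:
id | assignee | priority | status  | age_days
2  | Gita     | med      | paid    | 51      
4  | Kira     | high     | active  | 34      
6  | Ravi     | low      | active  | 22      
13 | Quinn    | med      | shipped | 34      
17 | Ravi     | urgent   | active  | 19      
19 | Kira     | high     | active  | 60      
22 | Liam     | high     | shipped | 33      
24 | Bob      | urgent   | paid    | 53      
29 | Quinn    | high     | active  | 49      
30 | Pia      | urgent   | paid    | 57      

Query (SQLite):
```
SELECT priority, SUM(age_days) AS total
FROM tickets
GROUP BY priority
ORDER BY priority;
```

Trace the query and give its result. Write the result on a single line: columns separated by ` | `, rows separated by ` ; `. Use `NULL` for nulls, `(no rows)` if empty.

high | 176 ; low | 22 ; med | 85 ; urgent | 129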